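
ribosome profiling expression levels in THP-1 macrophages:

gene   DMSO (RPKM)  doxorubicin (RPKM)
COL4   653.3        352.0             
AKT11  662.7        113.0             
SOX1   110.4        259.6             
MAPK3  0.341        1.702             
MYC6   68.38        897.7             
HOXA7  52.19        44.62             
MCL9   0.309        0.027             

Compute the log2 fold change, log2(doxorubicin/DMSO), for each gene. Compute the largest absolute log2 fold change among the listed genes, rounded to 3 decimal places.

3.715

log2(352.0/653.3) = -0.892  (COL4)
log2(113.0/662.7) = -2.552  (AKT11)
log2(259.6/110.4) = 1.234  (SOX1)
log2(1.702/0.341) = 2.319  (MAPK3)
log2(897.7/68.38) = 3.715  (MYC6)
log2(44.62/52.19) = -0.226  (HOXA7)
log2(0.027/0.309) = -3.517  (MCL9)
The largest magnitude belongs to MYC6.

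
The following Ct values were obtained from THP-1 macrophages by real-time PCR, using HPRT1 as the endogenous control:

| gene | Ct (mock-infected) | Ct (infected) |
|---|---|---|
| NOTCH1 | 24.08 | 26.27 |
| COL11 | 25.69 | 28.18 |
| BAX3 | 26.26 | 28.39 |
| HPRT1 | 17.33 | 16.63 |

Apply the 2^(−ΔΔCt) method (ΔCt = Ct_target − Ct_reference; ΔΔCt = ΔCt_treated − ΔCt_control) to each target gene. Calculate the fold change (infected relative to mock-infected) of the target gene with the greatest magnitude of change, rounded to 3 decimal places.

0.110

NOTCH1: ΔΔCt = (26.27−16.63) − (24.08−17.33) = 9.64 − 6.75 = 2.89; fold change = 2^-2.89 = 0.135
COL11: ΔΔCt = (28.18−16.63) − (25.69−17.33) = 11.55 − 8.36 = 3.19; fold change = 2^-3.19 = 0.110
BAX3: ΔΔCt = (28.39−16.63) − (26.26−17.33) = 11.76 − 8.93 = 2.83; fold change = 2^-2.83 = 0.141
COL11 has the largest |ΔΔCt| = 3.19.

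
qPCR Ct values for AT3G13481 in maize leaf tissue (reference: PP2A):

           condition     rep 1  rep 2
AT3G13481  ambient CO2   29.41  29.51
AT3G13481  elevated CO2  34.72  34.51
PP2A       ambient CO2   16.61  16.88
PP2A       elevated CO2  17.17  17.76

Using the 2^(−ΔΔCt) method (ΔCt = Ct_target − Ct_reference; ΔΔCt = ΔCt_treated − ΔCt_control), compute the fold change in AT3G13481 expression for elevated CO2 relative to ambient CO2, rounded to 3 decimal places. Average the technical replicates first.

Mean Ct: AT3G13481 ambient CO2 29.460; AT3G13481 elevated CO2 34.615; PP2A ambient CO2 16.745; PP2A elevated CO2 17.465
ΔCt(ambient CO2) = 29.460 − 16.745 = 12.715
ΔCt(elevated CO2) = 34.615 − 17.465 = 17.150
ΔΔCt = 17.150 − 12.715 = 4.435
Fold change = 2^(−4.435) = 0.0462

0.046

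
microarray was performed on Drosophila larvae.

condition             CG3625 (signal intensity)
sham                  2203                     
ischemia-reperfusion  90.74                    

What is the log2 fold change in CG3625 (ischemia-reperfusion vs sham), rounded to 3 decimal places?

-4.602

Fold change = 90.74 / 2203 = 0.0412
log2(0.0412) = -4.6016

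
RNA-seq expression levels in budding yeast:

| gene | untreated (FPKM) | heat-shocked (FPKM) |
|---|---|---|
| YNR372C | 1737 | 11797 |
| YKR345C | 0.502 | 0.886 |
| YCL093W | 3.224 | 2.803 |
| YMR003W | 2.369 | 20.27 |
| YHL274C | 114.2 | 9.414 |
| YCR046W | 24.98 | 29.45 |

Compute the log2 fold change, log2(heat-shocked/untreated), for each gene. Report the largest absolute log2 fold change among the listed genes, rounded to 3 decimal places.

log2(11797/1737) = 2.764  (YNR372C)
log2(0.886/0.502) = 0.820  (YKR345C)
log2(2.803/3.224) = -0.202  (YCL093W)
log2(20.27/2.369) = 3.097  (YMR003W)
log2(9.414/114.2) = -3.601  (YHL274C)
log2(29.45/24.98) = 0.237  (YCR046W)
The largest magnitude belongs to YHL274C.

3.601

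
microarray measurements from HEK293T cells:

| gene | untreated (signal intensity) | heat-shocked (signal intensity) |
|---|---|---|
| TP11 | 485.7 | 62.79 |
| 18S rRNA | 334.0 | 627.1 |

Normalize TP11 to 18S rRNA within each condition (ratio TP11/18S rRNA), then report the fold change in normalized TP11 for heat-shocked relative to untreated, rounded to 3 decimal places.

0.069

TP11/18S rRNA (untreated) = 485.7 / 334.0 = 1.4542
TP11/18S rRNA (heat-shocked) = 62.79 / 627.1 = 0.10013
Fold change = 0.10013 / 1.4542 = 0.0689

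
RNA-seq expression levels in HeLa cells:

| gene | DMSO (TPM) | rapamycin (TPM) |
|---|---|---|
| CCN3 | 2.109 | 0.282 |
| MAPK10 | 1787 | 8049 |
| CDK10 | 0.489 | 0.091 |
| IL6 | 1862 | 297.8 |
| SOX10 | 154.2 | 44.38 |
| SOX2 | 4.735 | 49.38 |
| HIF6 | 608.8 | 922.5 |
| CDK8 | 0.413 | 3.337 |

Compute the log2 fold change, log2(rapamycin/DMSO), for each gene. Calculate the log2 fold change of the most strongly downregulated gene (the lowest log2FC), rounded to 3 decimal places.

log2(0.282/2.109) = -2.903  (CCN3)
log2(8049/1787) = 2.171  (MAPK10)
log2(0.091/0.489) = -2.426  (CDK10)
log2(297.8/1862) = -2.644  (IL6)
log2(44.38/154.2) = -1.797  (SOX10)
log2(49.38/4.735) = 3.382  (SOX2)
log2(922.5/608.8) = 0.600  (HIF6)
log2(3.337/0.413) = 3.014  (CDK8)
CCN3 is most strongly downregulated.

-2.903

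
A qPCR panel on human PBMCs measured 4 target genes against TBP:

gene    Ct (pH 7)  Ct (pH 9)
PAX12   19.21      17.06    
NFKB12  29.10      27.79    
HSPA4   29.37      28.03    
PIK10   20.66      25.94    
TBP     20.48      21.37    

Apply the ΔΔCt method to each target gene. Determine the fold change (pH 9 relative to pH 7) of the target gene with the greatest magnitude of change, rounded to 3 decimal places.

0.048

PAX12: ΔΔCt = (17.06−21.37) − (19.21−20.48) = -4.31 − (-1.27) = -3.04; fold change = 2^3.04 = 8.225
NFKB12: ΔΔCt = (27.79−21.37) − (29.10−20.48) = 6.42 − 8.62 = -2.20; fold change = 2^2.20 = 4.595
HSPA4: ΔΔCt = (28.03−21.37) − (29.37−20.48) = 6.66 − 8.89 = -2.23; fold change = 2^2.23 = 4.691
PIK10: ΔΔCt = (25.94−21.37) − (20.66−20.48) = 4.57 − 0.18 = 4.39; fold change = 2^-4.39 = 0.048
PIK10 has the largest |ΔΔCt| = 4.39.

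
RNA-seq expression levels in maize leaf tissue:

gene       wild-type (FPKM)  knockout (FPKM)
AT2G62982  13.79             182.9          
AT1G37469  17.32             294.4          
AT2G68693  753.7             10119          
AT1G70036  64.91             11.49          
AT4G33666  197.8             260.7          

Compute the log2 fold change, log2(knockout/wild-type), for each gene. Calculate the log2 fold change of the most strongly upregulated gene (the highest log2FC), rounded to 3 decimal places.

4.087

log2(182.9/13.79) = 3.729  (AT2G62982)
log2(294.4/17.32) = 4.087  (AT1G37469)
log2(10119/753.7) = 3.747  (AT2G68693)
log2(11.49/64.91) = -2.498  (AT1G70036)
log2(260.7/197.8) = 0.398  (AT4G33666)
AT1G37469 is most strongly upregulated.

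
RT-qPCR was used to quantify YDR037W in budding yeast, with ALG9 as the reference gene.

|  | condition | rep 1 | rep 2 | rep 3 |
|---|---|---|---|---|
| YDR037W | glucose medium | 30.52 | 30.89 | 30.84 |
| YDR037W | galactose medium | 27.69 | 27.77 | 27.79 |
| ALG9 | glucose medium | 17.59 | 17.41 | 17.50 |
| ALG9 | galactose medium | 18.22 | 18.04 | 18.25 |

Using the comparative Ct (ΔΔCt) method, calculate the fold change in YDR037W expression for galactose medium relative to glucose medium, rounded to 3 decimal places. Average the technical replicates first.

12.729

Mean Ct: YDR037W glucose medium 30.750; YDR037W galactose medium 27.750; ALG9 glucose medium 17.500; ALG9 galactose medium 18.170
ΔCt(glucose medium) = 30.750 − 17.500 = 13.250
ΔCt(galactose medium) = 27.750 − 18.170 = 9.580
ΔΔCt = 9.580 − 13.250 = -3.670
Fold change = 2^(−(-3.670)) = 2^3.670 = 12.7286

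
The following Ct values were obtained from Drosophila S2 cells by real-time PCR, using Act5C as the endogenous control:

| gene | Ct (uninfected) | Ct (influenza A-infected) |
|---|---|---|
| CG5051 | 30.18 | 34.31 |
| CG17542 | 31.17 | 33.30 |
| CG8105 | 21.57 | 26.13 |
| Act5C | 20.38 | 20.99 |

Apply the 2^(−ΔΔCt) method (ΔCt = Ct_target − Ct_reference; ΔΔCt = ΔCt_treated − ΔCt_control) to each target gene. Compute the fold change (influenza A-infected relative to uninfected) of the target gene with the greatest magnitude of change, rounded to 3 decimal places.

0.065

CG5051: ΔΔCt = (34.31−20.99) − (30.18−20.38) = 13.32 − 9.80 = 3.52; fold change = 2^-3.52 = 0.087
CG17542: ΔΔCt = (33.30−20.99) − (31.17−20.38) = 12.31 − 10.79 = 1.52; fold change = 2^-1.52 = 0.349
CG8105: ΔΔCt = (26.13−20.99) − (21.57−20.38) = 5.14 − 1.19 = 3.95; fold change = 2^-3.95 = 0.065
CG8105 has the largest |ΔΔCt| = 3.95.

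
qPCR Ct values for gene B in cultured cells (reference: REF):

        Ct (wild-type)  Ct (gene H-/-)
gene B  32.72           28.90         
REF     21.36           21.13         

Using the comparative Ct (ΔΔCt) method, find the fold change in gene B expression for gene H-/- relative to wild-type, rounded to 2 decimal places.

12.04

ΔCt(wild-type) = 32.720 − 21.360 = 11.360
ΔCt(gene H-/-) = 28.900 − 21.130 = 7.770
ΔΔCt = 7.770 − 11.360 = -3.590
Fold change = 2^(−(-3.590)) = 2^3.590 = 12.042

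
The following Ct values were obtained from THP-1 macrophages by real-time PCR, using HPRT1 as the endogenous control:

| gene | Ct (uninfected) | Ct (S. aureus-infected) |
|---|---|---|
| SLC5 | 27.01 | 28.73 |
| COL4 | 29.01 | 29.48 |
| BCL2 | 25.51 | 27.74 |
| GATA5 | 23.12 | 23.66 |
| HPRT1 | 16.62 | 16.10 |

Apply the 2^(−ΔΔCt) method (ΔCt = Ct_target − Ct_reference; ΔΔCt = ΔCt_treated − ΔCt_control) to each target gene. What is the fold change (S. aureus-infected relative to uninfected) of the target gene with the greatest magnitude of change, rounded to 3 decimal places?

SLC5: ΔΔCt = (28.73−16.10) − (27.01−16.62) = 12.63 − 10.39 = 2.24; fold change = 2^-2.24 = 0.212
COL4: ΔΔCt = (29.48−16.10) − (29.01−16.62) = 13.38 − 12.39 = 0.99; fold change = 2^-0.99 = 0.503
BCL2: ΔΔCt = (27.74−16.10) − (25.51−16.62) = 11.64 − 8.89 = 2.75; fold change = 2^-2.75 = 0.149
GATA5: ΔΔCt = (23.66−16.10) − (23.12−16.62) = 7.56 − 6.50 = 1.06; fold change = 2^-1.06 = 0.480
BCL2 has the largest |ΔΔCt| = 2.75.

0.149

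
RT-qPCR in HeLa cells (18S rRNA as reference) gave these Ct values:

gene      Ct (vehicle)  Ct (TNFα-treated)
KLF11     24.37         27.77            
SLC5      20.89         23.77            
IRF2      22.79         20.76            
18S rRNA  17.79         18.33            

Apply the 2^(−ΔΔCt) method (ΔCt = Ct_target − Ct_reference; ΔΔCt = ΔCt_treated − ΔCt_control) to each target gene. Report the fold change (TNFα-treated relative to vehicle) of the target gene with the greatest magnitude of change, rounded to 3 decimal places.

KLF11: ΔΔCt = (27.77−18.33) − (24.37−17.79) = 9.44 − 6.58 = 2.86; fold change = 2^-2.86 = 0.138
SLC5: ΔΔCt = (23.77−18.33) − (20.89−17.79) = 5.44 − 3.10 = 2.34; fold change = 2^-2.34 = 0.198
IRF2: ΔΔCt = (20.76−18.33) − (22.79−17.79) = 2.43 − 5.00 = -2.57; fold change = 2^2.57 = 5.938
KLF11 has the largest |ΔΔCt| = 2.86.

0.138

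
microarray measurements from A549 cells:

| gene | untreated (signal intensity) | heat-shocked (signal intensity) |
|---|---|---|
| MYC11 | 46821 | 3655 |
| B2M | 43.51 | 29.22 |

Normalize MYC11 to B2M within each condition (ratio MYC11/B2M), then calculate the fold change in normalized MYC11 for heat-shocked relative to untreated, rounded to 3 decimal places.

0.116

MYC11/B2M (untreated) = 46821 / 43.51 = 1076.1
MYC11/B2M (heat-shocked) = 3655 / 29.22 = 125.09
Fold change = 125.09 / 1076.1 = 0.1162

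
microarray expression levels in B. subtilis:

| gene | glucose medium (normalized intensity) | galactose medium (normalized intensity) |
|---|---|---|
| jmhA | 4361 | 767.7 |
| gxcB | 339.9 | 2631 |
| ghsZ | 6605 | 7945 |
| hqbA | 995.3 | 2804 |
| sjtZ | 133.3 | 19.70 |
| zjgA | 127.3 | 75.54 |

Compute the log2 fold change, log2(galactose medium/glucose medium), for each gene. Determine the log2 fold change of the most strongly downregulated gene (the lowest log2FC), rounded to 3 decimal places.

log2(767.7/4361) = -2.506  (jmhA)
log2(2631/339.9) = 2.952  (gxcB)
log2(7945/6605) = 0.266  (ghsZ)
log2(2804/995.3) = 1.494  (hqbA)
log2(19.70/133.3) = -2.758  (sjtZ)
log2(75.54/127.3) = -0.753  (zjgA)
sjtZ is most strongly downregulated.

-2.758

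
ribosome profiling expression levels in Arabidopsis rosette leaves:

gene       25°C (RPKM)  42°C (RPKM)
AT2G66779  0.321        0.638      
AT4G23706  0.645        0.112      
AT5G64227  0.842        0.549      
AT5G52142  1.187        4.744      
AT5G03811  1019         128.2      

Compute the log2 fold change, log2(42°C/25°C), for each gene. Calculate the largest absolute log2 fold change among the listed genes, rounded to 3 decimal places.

2.991

log2(0.638/0.321) = 0.991  (AT2G66779)
log2(0.112/0.645) = -2.526  (AT4G23706)
log2(0.549/0.842) = -0.617  (AT5G64227)
log2(4.744/1.187) = 1.999  (AT5G52142)
log2(128.2/1019) = -2.991  (AT5G03811)
The largest magnitude belongs to AT5G03811.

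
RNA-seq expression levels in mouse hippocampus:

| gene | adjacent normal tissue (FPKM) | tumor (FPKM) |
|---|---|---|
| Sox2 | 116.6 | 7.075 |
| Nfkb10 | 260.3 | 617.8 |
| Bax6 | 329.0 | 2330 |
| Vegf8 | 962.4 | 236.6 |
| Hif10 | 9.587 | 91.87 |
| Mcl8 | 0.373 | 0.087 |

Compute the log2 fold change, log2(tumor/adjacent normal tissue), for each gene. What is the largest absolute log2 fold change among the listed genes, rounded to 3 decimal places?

log2(7.075/116.6) = -4.043  (Sox2)
log2(617.8/260.3) = 1.247  (Nfkb10)
log2(2330/329.0) = 2.824  (Bax6)
log2(236.6/962.4) = -2.024  (Vegf8)
log2(91.87/9.587) = 3.260  (Hif10)
log2(0.087/0.373) = -2.100  (Mcl8)
The largest magnitude belongs to Sox2.

4.043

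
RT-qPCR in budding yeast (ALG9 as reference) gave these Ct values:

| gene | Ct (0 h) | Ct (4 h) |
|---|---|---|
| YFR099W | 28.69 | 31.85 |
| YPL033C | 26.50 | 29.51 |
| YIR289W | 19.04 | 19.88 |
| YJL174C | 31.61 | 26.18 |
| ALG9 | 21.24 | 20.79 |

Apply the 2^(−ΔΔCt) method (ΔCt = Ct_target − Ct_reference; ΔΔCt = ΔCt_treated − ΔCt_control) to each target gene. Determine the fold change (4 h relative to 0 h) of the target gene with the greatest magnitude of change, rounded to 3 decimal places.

31.559

YFR099W: ΔΔCt = (31.85−20.79) − (28.69−21.24) = 11.06 − 7.45 = 3.61; fold change = 2^-3.61 = 0.082
YPL033C: ΔΔCt = (29.51−20.79) − (26.50−21.24) = 8.72 − 5.26 = 3.46; fold change = 2^-3.46 = 0.091
YIR289W: ΔΔCt = (19.88−20.79) − (19.04−21.24) = -0.91 − (-2.20) = 1.29; fold change = 2^-1.29 = 0.409
YJL174C: ΔΔCt = (26.18−20.79) − (31.61−21.24) = 5.39 − 10.37 = -4.98; fold change = 2^4.98 = 31.559
YJL174C has the largest |ΔΔCt| = 4.98.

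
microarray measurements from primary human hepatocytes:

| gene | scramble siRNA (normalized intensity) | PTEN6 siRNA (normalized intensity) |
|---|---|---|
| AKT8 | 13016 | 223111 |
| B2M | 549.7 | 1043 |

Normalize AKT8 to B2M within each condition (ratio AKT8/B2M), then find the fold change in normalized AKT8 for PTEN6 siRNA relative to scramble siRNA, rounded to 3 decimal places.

9.034

AKT8/B2M (scramble siRNA) = 13016 / 549.7 = 23.678
AKT8/B2M (PTEN6 siRNA) = 223111 / 1043 = 213.91
Fold change = 213.91 / 23.678 = 9.0341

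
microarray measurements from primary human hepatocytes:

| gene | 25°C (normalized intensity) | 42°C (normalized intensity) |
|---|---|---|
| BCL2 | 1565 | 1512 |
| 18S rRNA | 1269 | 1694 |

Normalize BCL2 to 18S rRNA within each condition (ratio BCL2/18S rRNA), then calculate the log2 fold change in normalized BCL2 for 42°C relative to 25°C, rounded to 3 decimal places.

-0.466

BCL2/18S rRNA (25°C) = 1565 / 1269 = 1.2333
BCL2/18S rRNA (42°C) = 1512 / 1694 = 0.89256
Fold change = 0.89256 / 1.2333 = 0.7237
log2(0.7237) = -0.4664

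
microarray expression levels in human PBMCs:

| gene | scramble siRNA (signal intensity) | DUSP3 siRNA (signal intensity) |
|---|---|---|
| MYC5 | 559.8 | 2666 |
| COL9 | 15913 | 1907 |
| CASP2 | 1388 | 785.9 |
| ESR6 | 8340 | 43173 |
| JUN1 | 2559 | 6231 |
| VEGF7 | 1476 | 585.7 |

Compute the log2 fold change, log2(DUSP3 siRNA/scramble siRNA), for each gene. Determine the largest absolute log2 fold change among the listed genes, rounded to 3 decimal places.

3.061

log2(2666/559.8) = 2.252  (MYC5)
log2(1907/15913) = -3.061  (COL9)
log2(785.9/1388) = -0.821  (CASP2)
log2(43173/8340) = 2.372  (ESR6)
log2(6231/2559) = 1.284  (JUN1)
log2(585.7/1476) = -1.333  (VEGF7)
The largest magnitude belongs to COL9.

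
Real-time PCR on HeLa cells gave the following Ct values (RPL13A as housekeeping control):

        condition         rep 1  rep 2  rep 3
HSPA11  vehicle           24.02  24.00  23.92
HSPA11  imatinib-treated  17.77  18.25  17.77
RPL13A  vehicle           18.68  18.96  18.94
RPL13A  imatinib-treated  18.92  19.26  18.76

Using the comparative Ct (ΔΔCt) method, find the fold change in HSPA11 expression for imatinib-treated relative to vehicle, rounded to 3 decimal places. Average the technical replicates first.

72.004

Mean Ct: HSPA11 vehicle 23.980; HSPA11 imatinib-treated 17.930; RPL13A vehicle 18.860; RPL13A imatinib-treated 18.980
ΔCt(vehicle) = 23.980 − 18.860 = 5.120
ΔCt(imatinib-treated) = 17.930 − 18.980 = -1.050
ΔΔCt = -1.050 − 5.120 = -6.170
Fold change = 2^(−(-6.170)) = 2^6.170 = 72.0037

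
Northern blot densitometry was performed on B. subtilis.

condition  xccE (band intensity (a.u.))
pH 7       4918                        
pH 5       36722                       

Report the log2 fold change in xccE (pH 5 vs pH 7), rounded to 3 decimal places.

2.901

Fold change = 36722 / 4918 = 7.4669
log2(7.4669) = 2.9005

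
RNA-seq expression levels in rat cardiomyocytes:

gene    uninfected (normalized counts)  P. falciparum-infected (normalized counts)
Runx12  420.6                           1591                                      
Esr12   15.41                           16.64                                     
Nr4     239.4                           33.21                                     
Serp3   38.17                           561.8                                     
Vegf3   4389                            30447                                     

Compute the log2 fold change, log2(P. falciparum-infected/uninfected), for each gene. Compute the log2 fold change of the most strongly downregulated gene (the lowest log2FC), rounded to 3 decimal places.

-2.850

log2(1591/420.6) = 1.919  (Runx12)
log2(16.64/15.41) = 0.111  (Esr12)
log2(33.21/239.4) = -2.850  (Nr4)
log2(561.8/38.17) = 3.880  (Serp3)
log2(30447/4389) = 2.794  (Vegf3)
Nr4 is most strongly downregulated.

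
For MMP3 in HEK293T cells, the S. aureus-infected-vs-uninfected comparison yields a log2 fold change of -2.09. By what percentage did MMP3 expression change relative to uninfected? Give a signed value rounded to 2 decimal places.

-76.51%

Fold change = 2^(-2.09) = 0.2349
Percent change = (FC − 1) × 100% = (0.2349 − 1) × 100 = -76.51%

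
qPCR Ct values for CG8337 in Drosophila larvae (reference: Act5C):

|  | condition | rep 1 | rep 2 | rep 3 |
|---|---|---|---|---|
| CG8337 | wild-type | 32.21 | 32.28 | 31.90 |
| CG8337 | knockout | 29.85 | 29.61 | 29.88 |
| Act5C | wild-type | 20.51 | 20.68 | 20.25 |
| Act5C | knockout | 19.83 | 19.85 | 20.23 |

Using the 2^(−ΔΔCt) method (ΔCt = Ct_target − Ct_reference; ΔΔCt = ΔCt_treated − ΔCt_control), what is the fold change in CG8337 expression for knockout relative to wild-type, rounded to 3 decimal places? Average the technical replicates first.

3.580

Mean Ct: CG8337 wild-type 32.130; CG8337 knockout 29.780; Act5C wild-type 20.480; Act5C knockout 19.970
ΔCt(wild-type) = 32.130 − 20.480 = 11.650
ΔCt(knockout) = 29.780 − 19.970 = 9.810
ΔΔCt = 9.810 − 11.650 = -1.840
Fold change = 2^(−(-1.840)) = 2^1.840 = 3.5801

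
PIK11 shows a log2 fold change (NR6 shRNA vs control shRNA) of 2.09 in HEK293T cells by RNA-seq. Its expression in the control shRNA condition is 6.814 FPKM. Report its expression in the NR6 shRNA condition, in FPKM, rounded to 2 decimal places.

Fold change = 2^(2.09) = 4.2575
NR6 shRNA expression = 6.814 × 4.2575 = 29.01

29.01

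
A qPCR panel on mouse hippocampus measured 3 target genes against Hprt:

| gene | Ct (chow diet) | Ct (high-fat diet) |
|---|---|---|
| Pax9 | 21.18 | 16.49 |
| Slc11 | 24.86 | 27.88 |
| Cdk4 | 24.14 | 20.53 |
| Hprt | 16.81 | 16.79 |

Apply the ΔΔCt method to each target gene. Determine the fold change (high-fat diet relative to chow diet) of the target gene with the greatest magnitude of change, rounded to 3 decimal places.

Pax9: ΔΔCt = (16.49−16.79) − (21.18−16.81) = -0.30 − 4.37 = -4.67; fold change = 2^4.67 = 25.457
Slc11: ΔΔCt = (27.88−16.79) − (24.86−16.81) = 11.09 − 8.05 = 3.04; fold change = 2^-3.04 = 0.122
Cdk4: ΔΔCt = (20.53−16.79) − (24.14−16.81) = 3.74 − 7.33 = -3.59; fold change = 2^3.59 = 12.042
Pax9 has the largest |ΔΔCt| = 4.67.

25.457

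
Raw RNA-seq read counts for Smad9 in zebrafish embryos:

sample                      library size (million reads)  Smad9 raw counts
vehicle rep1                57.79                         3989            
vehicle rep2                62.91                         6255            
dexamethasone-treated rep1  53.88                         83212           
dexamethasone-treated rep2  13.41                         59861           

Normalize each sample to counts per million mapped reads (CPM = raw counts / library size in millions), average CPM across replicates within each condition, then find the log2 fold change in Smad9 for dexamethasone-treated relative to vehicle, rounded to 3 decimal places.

CPM(vehicle rep1) = 3989 / 57.79 = 69.0258
CPM(vehicle rep2) = 6255 / 62.91 = 99.4278
CPM(dexamethasone-treated rep1) = 83212 / 53.88 = 1544.3950
CPM(dexamethasone-treated rep2) = 59861 / 13.41 = 4463.9075
mean CPM(vehicle) = 84.2268; mean CPM(dexamethasone-treated) = 3004.1512
Fold change = 3004.1512 / 84.2268 = 35.66742
log2(35.66742) = 5.1565

5.157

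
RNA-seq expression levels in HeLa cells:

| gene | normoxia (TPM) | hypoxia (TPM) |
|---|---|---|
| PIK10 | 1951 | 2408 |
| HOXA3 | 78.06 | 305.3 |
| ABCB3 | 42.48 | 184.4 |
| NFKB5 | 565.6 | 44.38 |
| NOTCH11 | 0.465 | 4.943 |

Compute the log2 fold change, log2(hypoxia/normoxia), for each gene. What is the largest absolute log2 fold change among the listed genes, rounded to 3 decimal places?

3.672

log2(2408/1951) = 0.304  (PIK10)
log2(305.3/78.06) = 1.968  (HOXA3)
log2(184.4/42.48) = 2.118  (ABCB3)
log2(44.38/565.6) = -3.672  (NFKB5)
log2(4.943/0.465) = 3.410  (NOTCH11)
The largest magnitude belongs to NFKB5.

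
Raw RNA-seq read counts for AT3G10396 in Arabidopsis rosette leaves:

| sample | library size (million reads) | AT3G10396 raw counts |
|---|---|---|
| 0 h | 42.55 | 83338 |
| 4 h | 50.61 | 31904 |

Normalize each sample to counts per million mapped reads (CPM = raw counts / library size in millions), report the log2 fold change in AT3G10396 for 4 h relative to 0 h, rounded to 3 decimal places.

-1.636

CPM(0 h) = 83338 / 42.55 = 1958.5899
CPM(4 h) = 31904 / 50.61 = 630.3893
Fold change = 630.3893 / 1958.5899 = 0.32186
log2(0.32186) = -1.6355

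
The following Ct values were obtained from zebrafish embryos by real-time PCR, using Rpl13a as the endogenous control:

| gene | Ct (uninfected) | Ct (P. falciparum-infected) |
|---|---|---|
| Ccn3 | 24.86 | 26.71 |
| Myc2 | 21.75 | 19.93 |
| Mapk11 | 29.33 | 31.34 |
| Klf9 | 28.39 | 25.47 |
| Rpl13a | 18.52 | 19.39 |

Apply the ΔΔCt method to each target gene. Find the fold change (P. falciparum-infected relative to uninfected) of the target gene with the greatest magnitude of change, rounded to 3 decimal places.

13.833

Ccn3: ΔΔCt = (26.71−19.39) − (24.86−18.52) = 7.32 − 6.34 = 0.98; fold change = 2^-0.98 = 0.507
Myc2: ΔΔCt = (19.93−19.39) − (21.75−18.52) = 0.54 − 3.23 = -2.69; fold change = 2^2.69 = 6.453
Mapk11: ΔΔCt = (31.34−19.39) − (29.33−18.52) = 11.95 − 10.81 = 1.14; fold change = 2^-1.14 = 0.454
Klf9: ΔΔCt = (25.47−19.39) − (28.39−18.52) = 6.08 − 9.87 = -3.79; fold change = 2^3.79 = 13.833
Klf9 has the largest |ΔΔCt| = 3.79.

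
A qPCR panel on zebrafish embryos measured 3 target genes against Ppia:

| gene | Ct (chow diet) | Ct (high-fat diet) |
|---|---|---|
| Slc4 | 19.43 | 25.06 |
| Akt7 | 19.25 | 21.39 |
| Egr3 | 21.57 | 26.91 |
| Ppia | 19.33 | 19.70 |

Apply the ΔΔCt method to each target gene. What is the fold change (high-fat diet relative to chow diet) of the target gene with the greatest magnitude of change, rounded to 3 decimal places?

0.026

Slc4: ΔΔCt = (25.06−19.70) − (19.43−19.33) = 5.36 − 0.10 = 5.26; fold change = 2^-5.26 = 0.026
Akt7: ΔΔCt = (21.39−19.70) − (19.25−19.33) = 1.69 − (-0.08) = 1.77; fold change = 2^-1.77 = 0.293
Egr3: ΔΔCt = (26.91−19.70) − (21.57−19.33) = 7.21 − 2.24 = 4.97; fold change = 2^-4.97 = 0.032
Slc4 has the largest |ΔΔCt| = 5.26.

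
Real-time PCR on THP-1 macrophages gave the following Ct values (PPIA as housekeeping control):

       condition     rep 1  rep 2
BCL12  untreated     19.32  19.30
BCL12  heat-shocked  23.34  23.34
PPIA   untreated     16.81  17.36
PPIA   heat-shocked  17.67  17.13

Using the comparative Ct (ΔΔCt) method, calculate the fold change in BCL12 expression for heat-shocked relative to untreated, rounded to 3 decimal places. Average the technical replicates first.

0.076

Mean Ct: BCL12 untreated 19.310; BCL12 heat-shocked 23.340; PPIA untreated 17.085; PPIA heat-shocked 17.400
ΔCt(untreated) = 19.310 − 17.085 = 2.225
ΔCt(heat-shocked) = 23.340 − 17.400 = 5.940
ΔΔCt = 5.940 − 2.225 = 3.715
Fold change = 2^(−3.715) = 0.0762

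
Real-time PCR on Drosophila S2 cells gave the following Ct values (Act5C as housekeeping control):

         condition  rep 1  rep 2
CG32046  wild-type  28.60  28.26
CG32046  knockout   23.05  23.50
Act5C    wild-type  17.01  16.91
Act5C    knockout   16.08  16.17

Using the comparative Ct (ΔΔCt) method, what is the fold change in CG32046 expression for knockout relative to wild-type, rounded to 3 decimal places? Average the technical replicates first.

19.973

Mean Ct: CG32046 wild-type 28.430; CG32046 knockout 23.275; Act5C wild-type 16.960; Act5C knockout 16.125
ΔCt(wild-type) = 28.430 − 16.960 = 11.470
ΔCt(knockout) = 23.275 − 16.125 = 7.150
ΔΔCt = 7.150 − 11.470 = -4.320
Fold change = 2^(−(-4.320)) = 2^4.320 = 19.9733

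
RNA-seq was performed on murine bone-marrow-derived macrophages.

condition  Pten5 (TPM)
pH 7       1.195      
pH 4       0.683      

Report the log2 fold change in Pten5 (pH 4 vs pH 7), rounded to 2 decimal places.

-0.81

Fold change = 0.683 / 1.195 = 0.5715
log2(0.5715) = -0.807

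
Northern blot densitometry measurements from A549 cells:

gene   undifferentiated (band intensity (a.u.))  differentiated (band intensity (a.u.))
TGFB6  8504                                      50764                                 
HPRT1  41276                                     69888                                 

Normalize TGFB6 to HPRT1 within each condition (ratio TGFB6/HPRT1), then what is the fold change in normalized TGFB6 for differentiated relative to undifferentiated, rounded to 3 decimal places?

3.526

TGFB6/HPRT1 (undifferentiated) = 8504 / 41276 = 0.20603
TGFB6/HPRT1 (differentiated) = 50764 / 69888 = 0.72636
Fold change = 0.72636 / 0.20603 = 3.5256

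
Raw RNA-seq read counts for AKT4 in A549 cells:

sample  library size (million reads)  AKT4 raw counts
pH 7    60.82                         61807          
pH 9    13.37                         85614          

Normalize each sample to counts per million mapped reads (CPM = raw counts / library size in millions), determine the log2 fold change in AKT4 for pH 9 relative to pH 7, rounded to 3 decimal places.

CPM(pH 7) = 61807 / 60.82 = 1016.2282
CPM(pH 9) = 85614 / 13.37 = 6403.4405
Fold change = 6403.4405 / 1016.2282 = 6.30118
log2(6.30118) = 2.6556

2.656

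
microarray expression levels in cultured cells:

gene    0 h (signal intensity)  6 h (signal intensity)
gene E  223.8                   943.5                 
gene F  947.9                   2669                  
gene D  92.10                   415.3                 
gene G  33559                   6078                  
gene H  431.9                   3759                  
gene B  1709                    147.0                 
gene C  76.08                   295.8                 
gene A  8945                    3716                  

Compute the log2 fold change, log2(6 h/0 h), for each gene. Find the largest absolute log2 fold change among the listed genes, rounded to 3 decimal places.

3.539

log2(943.5/223.8) = 2.076  (gene E)
log2(2669/947.9) = 1.493  (gene F)
log2(415.3/92.10) = 2.173  (gene D)
log2(6078/33559) = -2.465  (gene G)
log2(3759/431.9) = 3.122  (gene H)
log2(147.0/1709) = -3.539  (gene B)
log2(295.8/76.08) = 1.959  (gene C)
log2(3716/8945) = -1.267  (gene A)
The largest magnitude belongs to gene B.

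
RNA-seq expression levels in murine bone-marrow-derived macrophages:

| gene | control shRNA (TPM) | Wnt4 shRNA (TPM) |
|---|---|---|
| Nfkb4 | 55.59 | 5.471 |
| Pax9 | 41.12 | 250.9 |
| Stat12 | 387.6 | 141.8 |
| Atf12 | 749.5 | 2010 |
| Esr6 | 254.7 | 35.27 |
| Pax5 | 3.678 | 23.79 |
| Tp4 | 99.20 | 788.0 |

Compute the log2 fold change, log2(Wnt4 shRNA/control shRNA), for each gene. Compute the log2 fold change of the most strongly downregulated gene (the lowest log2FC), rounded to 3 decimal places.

-3.345

log2(5.471/55.59) = -3.345  (Nfkb4)
log2(250.9/41.12) = 2.609  (Pax9)
log2(141.8/387.6) = -1.451  (Stat12)
log2(2010/749.5) = 1.423  (Atf12)
log2(35.27/254.7) = -2.852  (Esr6)
log2(23.79/3.678) = 2.693  (Pax5)
log2(788.0/99.20) = 2.990  (Tp4)
Nfkb4 is most strongly downregulated.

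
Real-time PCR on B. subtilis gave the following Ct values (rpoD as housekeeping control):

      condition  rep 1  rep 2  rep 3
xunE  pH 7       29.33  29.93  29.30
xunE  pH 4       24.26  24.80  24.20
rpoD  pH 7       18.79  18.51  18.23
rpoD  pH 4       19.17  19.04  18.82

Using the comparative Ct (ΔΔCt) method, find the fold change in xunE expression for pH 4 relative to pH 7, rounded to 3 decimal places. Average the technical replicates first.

48.503

Mean Ct: xunE pH 7 29.520; xunE pH 4 24.420; rpoD pH 7 18.510; rpoD pH 4 19.010
ΔCt(pH 7) = 29.520 − 18.510 = 11.010
ΔCt(pH 4) = 24.420 − 19.010 = 5.410
ΔΔCt = 5.410 − 11.010 = -5.600
Fold change = 2^(−(-5.600)) = 2^5.600 = 48.5029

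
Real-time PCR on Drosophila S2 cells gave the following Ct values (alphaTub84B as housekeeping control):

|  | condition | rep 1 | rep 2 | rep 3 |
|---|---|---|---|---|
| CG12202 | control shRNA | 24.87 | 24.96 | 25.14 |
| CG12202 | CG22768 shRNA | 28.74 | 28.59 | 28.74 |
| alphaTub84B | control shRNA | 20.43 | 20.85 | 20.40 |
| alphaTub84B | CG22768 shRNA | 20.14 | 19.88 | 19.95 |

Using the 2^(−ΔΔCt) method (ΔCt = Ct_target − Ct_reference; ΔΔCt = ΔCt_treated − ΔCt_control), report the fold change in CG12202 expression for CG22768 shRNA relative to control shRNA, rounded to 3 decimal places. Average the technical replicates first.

Mean Ct: CG12202 control shRNA 24.990; CG12202 CG22768 shRNA 28.690; alphaTub84B control shRNA 20.560; alphaTub84B CG22768 shRNA 19.990
ΔCt(control shRNA) = 24.990 − 20.560 = 4.430
ΔCt(CG22768 shRNA) = 28.690 − 19.990 = 8.700
ΔΔCt = 8.700 − 4.430 = 4.270
Fold change = 2^(−4.270) = 0.0518

0.052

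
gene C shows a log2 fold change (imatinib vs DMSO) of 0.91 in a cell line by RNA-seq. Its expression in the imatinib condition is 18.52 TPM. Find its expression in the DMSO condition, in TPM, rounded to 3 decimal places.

Fold change = 2^(0.91) = 1.8790
DMSO expression = 18.52 / 1.8790 = 9.856

9.856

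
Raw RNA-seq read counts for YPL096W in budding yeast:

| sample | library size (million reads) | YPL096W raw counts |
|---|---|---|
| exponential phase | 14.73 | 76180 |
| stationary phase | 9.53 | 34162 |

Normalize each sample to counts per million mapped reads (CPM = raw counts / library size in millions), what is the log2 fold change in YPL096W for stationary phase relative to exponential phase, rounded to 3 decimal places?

-0.529

CPM(exponential phase) = 76180 / 14.73 = 5171.7583
CPM(stationary phase) = 34162 / 9.53 = 3584.6800
Fold change = 3584.6800 / 5171.7583 = 0.69313
log2(0.69313) = -0.5288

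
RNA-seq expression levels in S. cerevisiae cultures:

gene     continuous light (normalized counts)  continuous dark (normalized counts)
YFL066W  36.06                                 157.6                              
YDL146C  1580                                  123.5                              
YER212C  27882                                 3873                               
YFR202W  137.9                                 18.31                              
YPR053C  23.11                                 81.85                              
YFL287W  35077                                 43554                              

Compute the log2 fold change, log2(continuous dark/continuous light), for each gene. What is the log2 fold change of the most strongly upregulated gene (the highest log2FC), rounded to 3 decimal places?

log2(157.6/36.06) = 2.128  (YFL066W)
log2(123.5/1580) = -3.677  (YDL146C)
log2(3873/27882) = -2.848  (YER212C)
log2(18.31/137.9) = -2.913  (YFR202W)
log2(81.85/23.11) = 1.824  (YPR053C)
log2(43554/35077) = 0.312  (YFL287W)
YFL066W is most strongly upregulated.

2.128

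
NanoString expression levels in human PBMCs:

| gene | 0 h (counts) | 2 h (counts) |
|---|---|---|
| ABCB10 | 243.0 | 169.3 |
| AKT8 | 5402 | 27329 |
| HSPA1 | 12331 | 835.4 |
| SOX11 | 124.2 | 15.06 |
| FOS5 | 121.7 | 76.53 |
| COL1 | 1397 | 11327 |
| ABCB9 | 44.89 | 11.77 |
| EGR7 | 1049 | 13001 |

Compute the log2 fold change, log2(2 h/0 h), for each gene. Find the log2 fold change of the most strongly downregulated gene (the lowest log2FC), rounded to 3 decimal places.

-3.884

log2(169.3/243.0) = -0.521  (ABCB10)
log2(27329/5402) = 2.339  (AKT8)
log2(835.4/12331) = -3.884  (HSPA1)
log2(15.06/124.2) = -3.044  (SOX11)
log2(76.53/121.7) = -0.669  (FOS5)
log2(11327/1397) = 3.019  (COL1)
log2(11.77/44.89) = -1.931  (ABCB9)
log2(13001/1049) = 3.632  (EGR7)
HSPA1 is most strongly downregulated.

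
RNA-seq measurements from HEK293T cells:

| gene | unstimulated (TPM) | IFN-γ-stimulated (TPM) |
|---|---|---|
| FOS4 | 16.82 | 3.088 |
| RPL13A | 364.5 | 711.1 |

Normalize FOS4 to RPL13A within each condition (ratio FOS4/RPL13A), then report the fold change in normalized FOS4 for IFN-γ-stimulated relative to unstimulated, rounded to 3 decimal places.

FOS4/RPL13A (unstimulated) = 16.82 / 364.5 = 0.046145
FOS4/RPL13A (IFN-γ-stimulated) = 3.088 / 711.1 = 0.0043426
Fold change = 0.0043426 / 0.046145 = 0.0941

0.094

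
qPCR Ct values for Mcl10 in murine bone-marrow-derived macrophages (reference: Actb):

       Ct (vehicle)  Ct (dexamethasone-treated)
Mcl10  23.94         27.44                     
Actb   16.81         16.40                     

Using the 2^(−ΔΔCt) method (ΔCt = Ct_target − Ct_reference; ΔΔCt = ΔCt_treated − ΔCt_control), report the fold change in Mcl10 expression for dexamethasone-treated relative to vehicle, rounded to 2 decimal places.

ΔCt(vehicle) = 23.940 − 16.810 = 7.130
ΔCt(dexamethasone-treated) = 27.440 − 16.400 = 11.040
ΔΔCt = 11.040 − 7.130 = 3.910
Fold change = 2^(−3.910) = 0.067

0.07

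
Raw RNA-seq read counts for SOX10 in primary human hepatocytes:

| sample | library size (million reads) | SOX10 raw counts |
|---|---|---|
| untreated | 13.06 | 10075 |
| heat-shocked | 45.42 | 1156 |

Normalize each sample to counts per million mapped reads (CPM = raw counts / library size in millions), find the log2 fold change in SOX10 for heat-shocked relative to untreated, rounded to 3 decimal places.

-4.922

CPM(untreated) = 10075 / 13.06 = 771.4395
CPM(heat-shocked) = 1156 / 45.42 = 25.4513
Fold change = 25.4513 / 771.4395 = 0.03299
log2(0.03299) = -4.9217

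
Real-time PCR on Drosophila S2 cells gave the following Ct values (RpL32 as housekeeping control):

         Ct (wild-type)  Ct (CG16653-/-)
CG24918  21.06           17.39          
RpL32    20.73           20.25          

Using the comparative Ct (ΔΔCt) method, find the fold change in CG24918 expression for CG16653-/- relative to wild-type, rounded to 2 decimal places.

9.13

ΔCt(wild-type) = 21.060 − 20.730 = 0.330
ΔCt(CG16653-/-) = 17.390 − 20.250 = -2.860
ΔΔCt = -2.860 − 0.330 = -3.190
Fold change = 2^(−(-3.190)) = 2^3.190 = 9.126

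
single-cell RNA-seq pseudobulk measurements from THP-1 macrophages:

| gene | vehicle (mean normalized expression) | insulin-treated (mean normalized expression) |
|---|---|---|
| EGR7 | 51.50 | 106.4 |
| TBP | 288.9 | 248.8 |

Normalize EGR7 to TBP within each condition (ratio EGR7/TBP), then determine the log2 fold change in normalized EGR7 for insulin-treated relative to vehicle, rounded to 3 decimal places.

EGR7/TBP (vehicle) = 51.50 / 288.9 = 0.17826
EGR7/TBP (insulin-treated) = 106.4 / 248.8 = 0.42765
Fold change = 0.42765 / 0.17826 = 2.3990
log2(2.3990) = 1.2624

1.262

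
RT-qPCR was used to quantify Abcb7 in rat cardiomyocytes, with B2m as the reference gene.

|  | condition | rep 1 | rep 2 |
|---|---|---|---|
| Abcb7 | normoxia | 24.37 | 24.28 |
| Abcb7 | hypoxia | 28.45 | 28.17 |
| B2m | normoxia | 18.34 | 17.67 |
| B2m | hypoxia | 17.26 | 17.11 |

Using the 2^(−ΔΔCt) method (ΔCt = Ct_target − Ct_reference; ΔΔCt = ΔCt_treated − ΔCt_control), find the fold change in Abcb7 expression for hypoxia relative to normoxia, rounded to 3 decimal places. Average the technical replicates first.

0.036

Mean Ct: Abcb7 normoxia 24.325; Abcb7 hypoxia 28.310; B2m normoxia 18.005; B2m hypoxia 17.185
ΔCt(normoxia) = 24.325 − 18.005 = 6.320
ΔCt(hypoxia) = 28.310 − 17.185 = 11.125
ΔΔCt = 11.125 − 6.320 = 4.805
Fold change = 2^(−4.805) = 0.0358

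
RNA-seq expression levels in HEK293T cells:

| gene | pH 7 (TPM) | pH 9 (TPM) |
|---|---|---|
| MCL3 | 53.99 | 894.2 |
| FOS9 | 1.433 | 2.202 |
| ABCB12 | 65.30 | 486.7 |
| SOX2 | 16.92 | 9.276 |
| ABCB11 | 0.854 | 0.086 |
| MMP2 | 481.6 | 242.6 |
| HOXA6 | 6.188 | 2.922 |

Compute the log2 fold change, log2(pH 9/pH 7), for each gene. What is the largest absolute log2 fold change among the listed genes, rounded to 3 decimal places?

log2(894.2/53.99) = 4.050  (MCL3)
log2(2.202/1.433) = 0.620  (FOS9)
log2(486.7/65.30) = 2.898  (ABCB12)
log2(9.276/16.92) = -0.867  (SOX2)
log2(0.086/0.854) = -3.312  (ABCB11)
log2(242.6/481.6) = -0.989  (MMP2)
log2(2.922/6.188) = -1.083  (HOXA6)
The largest magnitude belongs to MCL3.

4.050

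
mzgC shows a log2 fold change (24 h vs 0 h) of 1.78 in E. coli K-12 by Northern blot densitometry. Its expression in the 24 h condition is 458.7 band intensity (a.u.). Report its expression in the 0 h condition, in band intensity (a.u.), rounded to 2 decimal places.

Fold change = 2^(1.78) = 3.4343
0 h expression = 458.7 / 3.4343 = 133.57

133.57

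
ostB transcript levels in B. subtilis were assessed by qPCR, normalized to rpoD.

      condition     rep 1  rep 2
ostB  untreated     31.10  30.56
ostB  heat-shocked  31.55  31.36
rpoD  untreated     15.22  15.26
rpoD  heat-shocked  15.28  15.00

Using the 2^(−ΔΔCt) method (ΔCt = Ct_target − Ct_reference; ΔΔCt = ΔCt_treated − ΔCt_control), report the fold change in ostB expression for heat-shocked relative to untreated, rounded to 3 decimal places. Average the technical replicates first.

Mean Ct: ostB untreated 30.830; ostB heat-shocked 31.455; rpoD untreated 15.240; rpoD heat-shocked 15.140
ΔCt(untreated) = 30.830 − 15.240 = 15.590
ΔCt(heat-shocked) = 31.455 − 15.140 = 16.315
ΔΔCt = 16.315 − 15.590 = 0.725
Fold change = 2^(−0.725) = 0.6050

0.605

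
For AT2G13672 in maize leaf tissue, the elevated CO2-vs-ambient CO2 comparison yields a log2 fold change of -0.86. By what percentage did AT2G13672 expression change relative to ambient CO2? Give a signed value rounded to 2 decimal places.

-44.90%

Fold change = 2^(-0.86) = 0.5510
Percent change = (FC − 1) × 100% = (0.5510 − 1) × 100 = -44.90%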